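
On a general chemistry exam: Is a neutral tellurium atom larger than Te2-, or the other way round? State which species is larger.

Te2-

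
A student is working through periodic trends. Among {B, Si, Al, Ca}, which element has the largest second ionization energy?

IE_2 is the cost of taking one more electron from the +1 cation: B⁺ still has 2 valence electrons; Si⁺ still has 3 valence electrons; Al⁺ still has 2 valence electrons; Ca⁺ still has 1 valence electron.
All are still removing valence electrons, so compare the +1 ions as you would atoms: IE_2 generally rises across a period (higher Z_eff) and falls down a group (larger shell), subject to the usual subshell exceptions.
Valence configurations: B⁺ [He]2s², Si⁺ [Ne]3s²3p¹, Al⁺ [Ne]3s², Ca⁺ [Ar]4s¹.
Si⁺ loses a lone 3p electron whereas Al⁺ must break into a filled 3s² pair, so IE_2(Al) > IE_2(Si) even though Si has the higher nuclear charge.
Tabulated IE_2 (kJ/mol): B 2427, Si 1577, Al 1817, Ca 1145.
Putting it together, IE_2: Ca < Si < Al < B.

B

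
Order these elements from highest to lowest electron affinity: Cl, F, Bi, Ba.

Cl > F > Bi > Ba

F is in period 2, group 17; Cl is in period 3, group 17; Ba is in period 6, group 2; Bi is in period 6, group 15.
Adding an electron releases more energy for atoms nearer the top right (short of the noble gases).
Here both period and group differ, so the two effects have to be weighed against each other.
Bi > Ba: both are in period 6; the period trend gives Bi the larger value.
F > Bi: both effects reinforce here, so F is clearly the higher of the two.
Cl > F: this pair runs against the simple trend — see the exception note.
Note the exception: Cl has a higher electron affinity than F, contrary to the simple trend — F's small 2p subshell makes the incoming electron feel strong e⁻–e⁻ repulsion, so Cl actually releases more energy on gaining an electron.
Tabulated electron affinity (kJ/mol): F 328, Cl 349, Ba 14, Bi 91.
So from highest to lowest: Cl > F > Bi > Ba.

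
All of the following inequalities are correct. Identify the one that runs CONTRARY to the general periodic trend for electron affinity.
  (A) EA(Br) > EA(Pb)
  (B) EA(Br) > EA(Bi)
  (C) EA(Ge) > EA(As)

(C)

The general trend: electron affinity increases across a period and decreases down a group.
(A) Br (period 4, group 17) vs Pb (period 6, group 14): the stated order agrees with the simple trend.
(B) Br (period 4, group 17) vs Bi (period 6, group 15): the stated order agrees with the simple trend.
(C) Ge (period 4, group 14) vs As (period 4, group 15): the stated order contradicts the simple trend.
The exception is (C): adding an electron to As's half-filled 4p³ is unfavourable, so Ge (4p²) has the more exothermic EA.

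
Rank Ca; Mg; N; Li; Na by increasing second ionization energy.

After 1 electron has been removed, what remains? Ca⁺ still has 1 valence electron; Mg⁺ still has 1 valence electron; N⁺ still has 4 valence electrons; Li⁺ is the bare [He] core; Na⁺ is the bare [Ne] core.
Breaking into a closed-shell core is much more expensive than removing a leftover valence electron — Na and Li have the largest IE_2 here.
Valence configurations: Ca⁺ [Ar]4s¹, Mg⁺ [Ne]3s¹, N⁺ [He]2s²2p².
The numbers (kJ/mol): Ca 1145, Mg 1451, N 2856, Li 7298, Na 4562.
Hence IE_2: Ca < Mg < N < Na < Li.

Ca < Mg < N < Na < Li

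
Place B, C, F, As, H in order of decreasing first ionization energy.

F, H, C, As, B

H is in period 1, group 1; B is in period 2, group 13; C is in period 2, group 14; F is in period 2, group 17; As is in period 4, group 15.
Removing the outermost electron gets harder across a period and easier down a group.
Here both period and group differ, so the two effects have to be weighed against each other.
As > B: period and group pull opposite ways; the across-period shift dominates (947 vs 801 kJ/mol).
C > As: period and group pull opposite ways; the down-group shift dominates (1086 vs 947 kJ/mol).
H > C: the two effects oppose for this pair; the down-group effect wins (1312 vs 1086 kJ/mol).
F > H: the two effects oppose for this pair; the across-period effect wins (1681 vs 1312 kJ/mol).
Tabulated first ionization energy (kJ/mol): H 1312, B 801, C 1086, F 1681, As 947.
So from highest to lowest: F > H > C > As > B.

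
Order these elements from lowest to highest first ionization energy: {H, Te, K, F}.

K < Te < H < F

First ionization energy rises across a period (greater Z_eff holds electrons more tightly) and falls down a group (valence electrons are farther from the nucleus).
These span different periods and groups, so the two trends combine.
Te > K: period and group pull opposite ways; the across-period shift dominates (869 vs 419 kJ/mol).
H > Te: period and group pull opposite ways; the down-group shift dominates (1312 vs 869 kJ/mol).
F > H: period and group pull opposite ways; the across-period shift dominates (1681 vs 1312 kJ/mol).
For reference (kJ/mol): H 1312, F 1681, K 419, Te 869.
So from lowest to highest: K < Te < H < F.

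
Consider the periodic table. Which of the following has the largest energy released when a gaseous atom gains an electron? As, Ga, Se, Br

Br

Ga is in period 4, group 13; As is in period 4, group 15; Se is in period 4, group 16; Br is in period 4, group 17.
Electron affinity generally becomes more exothermic across a period toward the halogens and less exothermic down a group.
All lie in period 4, so electron affinity increases left to right.
The largest energy released when a gaseous atom gains an electron among these belongs to Br.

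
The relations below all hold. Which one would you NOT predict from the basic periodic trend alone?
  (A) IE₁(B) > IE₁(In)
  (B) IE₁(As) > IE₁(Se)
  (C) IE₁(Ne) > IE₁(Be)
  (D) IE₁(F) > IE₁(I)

(B)

The general trend: first ionization energy increases across a period and decreases down a group.
(A) B (period 2, group 13) vs In (period 5, group 13): the stated order agrees with the simple trend.
(B) As (period 4, group 15) vs Se (period 4, group 16): the stated order contradicts the simple trend.
(C) Ne (period 2, group 18) vs Be (period 2, group 2): the stated order agrees with the simple trend.
(D) F (period 2, group 17) vs I (period 5, group 17): the stated order agrees with the simple trend.
The exception is (B): Se (4p⁴) ionizes more easily than half-filled As (4p³).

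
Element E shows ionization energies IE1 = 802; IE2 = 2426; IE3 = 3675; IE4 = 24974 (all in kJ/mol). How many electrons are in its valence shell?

Look for the largest jump between consecutive ionization energies: IE4/IE3 ≈ 6.8, far larger than any earlier ratio.
That jump marks the point where a core electron is being removed. So the atom has 3 valence electrons.

3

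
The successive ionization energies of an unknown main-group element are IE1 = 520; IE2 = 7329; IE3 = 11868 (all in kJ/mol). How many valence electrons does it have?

1

Look for the largest jump between consecutive ionization energies: IE2/IE1 ≈ 14.1, far larger than any earlier ratio.
That jump marks the point where a core electron is being removed. So the atom has 1 valence electron.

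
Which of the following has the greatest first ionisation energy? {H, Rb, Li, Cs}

H

H is in period 1, group 1; Li is in period 2, group 1; Rb is in period 5, group 1; Cs is in period 6, group 1.
IE₁ increases left→right with effective nuclear charge and decreases top→bottom as the valence shell moves farther out.
All are in group 1, so first ionization energy increases up the group.
The greatest first ionisation energy among these belongs to H.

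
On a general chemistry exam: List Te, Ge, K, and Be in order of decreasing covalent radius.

K > Te > Ge > Be

Be is in period 2, group 2; K is in period 4, group 1; Ge is in period 4, group 14; Te is in period 5, group 16.
Moving right in a period, electrons are added to the same shell under a stronger nuclear pull, so atoms get smaller; moving down, a new shell is opened and atoms get larger.
Here both period and group differ, so the two effects have to be weighed against each other.
Ge > Be: period and group pull opposite ways; the down-group shift dominates (121 vs 102 pm).
Te > Ge: the two effects oppose for this pair; the down-group effect wins (136 vs 121 pm).
K > Te: the two effects oppose for this pair; the across-period effect wins (196 vs 136 pm).
Tabulated atomic radius (pm): Be 102, K 196, Ge 121, Te 136.
So from largest to smallest: K > Te > Ge > Be.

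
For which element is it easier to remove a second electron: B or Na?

B

After 1 electron has been removed, what remains? B⁺ still has 2 valence electrons; Na⁺ is the bare [Ne] core.
Breaking into a closed-shell core is much more expensive than removing a leftover valence electron — Na has the largest IE_2 here.
Tabulated IE_2 (kJ/mol): B 2427, Na 4562.
So the second ionization energies run B < Na.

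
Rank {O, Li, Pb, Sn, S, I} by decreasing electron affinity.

EA tends to increase across a period and decrease down a group, though the pattern is less regular than for IE or radius.
Here both period and group differ, so the two effects have to be weighed against each other.
Li > Pb: period and group pull opposite ways; the down-group shift dominates (60 vs 35 kJ/mol).
Sn > Li: period and group pull opposite ways; the across-period shift dominates (107 vs 60 kJ/mol).
O > Sn: both effects reinforce here, so O is clearly the higher of the two.
S > O: this pair runs against the simple trend — see the exception note.
I > S: the two effects oppose for this pair; the across-period effect wins (295 vs 200 kJ/mol).
Note the exception: S has a higher electron affinity than O, contrary to the simple trend — the compact 2p subshell of O repels the added electron more than S's larger 3p does.
Approximate values (kJ/mol): Li 60, O 141, S 200, Sn 107, I 295, Pb 35.
So from highest to lowest: I > S > O > Sn > Li > Pb.

I, S, O, Sn, Li, Pb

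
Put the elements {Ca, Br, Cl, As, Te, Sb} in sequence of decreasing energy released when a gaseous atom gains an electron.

Cl, Br, Te, Sb, As, Ca

EA tends to increase across a period and decrease down a group, though the pattern is less regular than for IE or radius.
These span different periods and groups, so the two trends combine.
As > Ca: As lies to the right of Ca in period 4, so the across-period effect alone puts As higher.
Sb > As: this pair runs against the simple trend — see the exception note.
Te > Sb: Te lies to the right of Sb in period 5, so the across-period effect alone puts Te higher.
Br > Te: both effects reinforce here, so Br is clearly the higher of the two.
Cl > Br: Cl sits above Br in group 17, so the down-group effect alone puts Cl higher.
Note the exception: Sb has a higher electron affinity than As, contrary to the simple trend — both are half-filled np³, but the pairing/repulsion penalty for the added electron shrinks as the p orbitals become larger and more diffuse down the group, and for Sb that outweighs the weaker nuclear attraction.
For reference (kJ/mol): Cl 349, Ca 2, As 78, Br 325, Sb 103, Te 190.
So from highest to lowest: Cl > Br > Te > Sb > As > Ca.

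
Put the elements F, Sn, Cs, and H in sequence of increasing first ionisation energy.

H is in period 1, group 1; F is in period 2, group 17; Sn is in period 5, group 14; Cs is in period 6, group 1.
IE₁ increases left→right with effective nuclear charge and decreases top→bottom as the valence shell moves farther out.
Here both period and group differ, so the two effects have to be weighed against each other.
Sn > Cs: both effects reinforce here, so Sn is clearly the higher of the two.
H > Sn: the two effects oppose for this pair; the down-group effect wins (1312 vs 709 kJ/mol).
F > H: the two effects oppose for this pair; the across-period effect wins (1681 vs 1312 kJ/mol).
Approximate values (kJ/mol): H 1312, F 1681, Sn 709, Cs 376.
So from lowest to highest: Cs < Sn < H < F.

Cs < Sn < H < F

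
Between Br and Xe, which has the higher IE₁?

Xe

Br is in period 4, group 17; Xe is in period 5, group 18.
Across a period the outer electron is held more tightly (higher IE₁); down a group it sits in a higher shell, more shielded, and comes off more easily.
A diagonal step moves right (one effect) and down (the opposite effect) at once.
Xe > Br: the two effects oppose for this pair; the across-period effect wins (1170 vs 1140 kJ/mol).
Approximate values (kJ/mol): Br 1140, Xe 1170.
So Xe has the higher IE₁ (Xe > Br).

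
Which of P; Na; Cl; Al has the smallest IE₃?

The third ionization energy removes an electron from the +2 ion. For each element: P²⁺ still has 3 valence electrons; Na²⁺ is already 1 electron into the core; Cl²⁺ still has 5 valence electrons; Al²⁺ still has 1 valence electron.
Breaking into a closed-shell core is much more expensive than removing a leftover valence electron — Na has the largest IE_3 here.
Valence configurations: P²⁺ [Ne]3s²3p¹, Cl²⁺ [Ne]3s²3p³, Al²⁺ [Ne]3s¹.
The numbers (kJ/mol): P 2914, Na 6910, Cl 3822, Al 2745.
Putting it together, IE_3: Al < P < Cl < Na.

Al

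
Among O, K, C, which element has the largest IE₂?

O

IE_2 is the cost of taking one more electron from the +1 cation: O⁺ still has 5 valence electrons; K⁺ is the bare [Ar] core; C⁺ still has 3 valence electrons.
Usually core removal costs more than valence removal, but here the competition is close: a tightly held n=2 valence electron can cost more to remove than an n=3 core electron, so the actual values have to decide it.
Valence configurations: O⁺ [He]2s²2p³, C⁺ [He]2s²2p¹.
Tabulated IE_2 (kJ/mol): O 3388, K 3052, C 2353.
Hence IE_2: C < K < O.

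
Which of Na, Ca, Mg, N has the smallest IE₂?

The second ionization energy removes an electron from the +1 ion. For each element: Na⁺ is the bare [Ne] core; Ca⁺ still has 1 valence electron; Mg⁺ still has 1 valence electron; N⁺ still has 4 valence electrons.
Pulling an electron out of a noble-gas core costs far more than removing a remaining valence electron, so Na sits at the high end of IE_2.
Valence configurations: Ca⁺ [Ar]4s¹, Mg⁺ [Ne]3s¹, N⁺ [He]2s²2p².
Tabulated IE_2 (kJ/mol): Na 4562, Ca 1145, Mg 1451, N 2856.
Hence IE_2: Ca < Mg < N < Na.

Ca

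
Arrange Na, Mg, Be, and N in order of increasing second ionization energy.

Consider each +1 ion: Na⁺ is the bare [Ne] core; Mg⁺ still has 1 valence electron; Be⁺ still has 1 valence electron; N⁺ still has 4 valence electrons.
Pulling an electron out of a noble-gas core costs far more than removing a remaining valence electron, so Na sits at the high end of IE_2.
Valence configurations: Mg⁺ [Ne]3s¹, Be⁺ [He]2s¹, N⁺ [He]2s²2p².
Approximate IE_2 values (kJ/mol): Na 4562, Mg 1451, Be 1757, N 2856.
Putting it together, IE_2: Mg < Be < N < Na.

Mg < Be < N < Na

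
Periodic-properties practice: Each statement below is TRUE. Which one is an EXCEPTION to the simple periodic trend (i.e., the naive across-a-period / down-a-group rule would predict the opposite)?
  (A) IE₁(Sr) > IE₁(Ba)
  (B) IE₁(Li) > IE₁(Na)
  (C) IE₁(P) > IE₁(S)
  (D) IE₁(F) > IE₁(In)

(C)

The general trend: first ionisation energy increases across a period and decreases down a group.
(A) Sr (period 5, group 2) vs Ba (period 6, group 2): the stated order agrees with the simple trend.
(B) Li (period 2, group 1) vs Na (period 3, group 1): the stated order agrees with the simple trend.
(C) P (period 3, group 15) vs S (period 3, group 16): the stated order contradicts the simple trend.
(D) F (period 2, group 17) vs In (period 5, group 13): the stated order agrees with the simple trend.
The exception is (C): S (3p⁴) ionizes more easily than half-filled P (3p³) because the paired 3p electron in S is pushed out by e⁻–e⁻ repulsion.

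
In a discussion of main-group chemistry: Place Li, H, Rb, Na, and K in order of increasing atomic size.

H < Li < Na < K < Rb

Radius decreases left→right (rising Z_eff, same n) and increases top→bottom (higher n).
All are in group 1, so atomic radius increases down the group.
So from smallest to largest: H < Li < Na < K < Rb.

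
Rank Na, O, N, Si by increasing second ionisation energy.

Consider each +1 ion: Na⁺ is the bare [Ne] core; O⁺ still has 5 valence electrons; N⁺ still has 4 valence electrons; Si⁺ still has 3 valence electrons.
Pulling an electron out of a noble-gas core costs far more than removing a remaining valence electron, so Na sits at the high end of IE_2.
Valence configurations: O⁺ [He]2s²2p³, N⁺ [He]2s²2p², Si⁺ [Ne]3s²3p¹.
The numbers (kJ/mol): Na 4562, O 3388, N 2856, Si 1577.
Overall IE_2 order: Si < N < O < Na.

Si, N, O, Na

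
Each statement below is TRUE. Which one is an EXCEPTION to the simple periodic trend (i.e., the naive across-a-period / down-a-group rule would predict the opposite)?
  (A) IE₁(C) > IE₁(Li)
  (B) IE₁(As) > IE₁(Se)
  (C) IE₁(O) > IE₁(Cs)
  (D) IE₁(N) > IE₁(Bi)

The general trend: IE₁ increases across a period and decreases down a group.
(A) C (period 2, group 14) vs Li (period 2, group 1): the stated order agrees with the simple trend.
(B) As (period 4, group 15) vs Se (period 4, group 16): the stated order contradicts the simple trend.
(C) O (period 2, group 16) vs Cs (period 6, group 1): the stated order agrees with the simple trend.
(D) N (period 2, group 15) vs Bi (period 6, group 15): the stated order agrees with the simple trend.
The exception is (B): Se (4p⁴) ionizes more easily than half-filled As (4p³).

(B)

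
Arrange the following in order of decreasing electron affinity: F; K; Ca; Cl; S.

Cl > F > S > K > Ca

Electron affinity generally becomes more exothermic across a period toward the halogens and less exothermic down a group.
Here both period and group differ, so the two effects have to be weighed against each other.
K > Ca: this pair runs against the simple trend — see the exception note.
S > K: relative to K, both the across-period and down-group shifts push S's electron affinity up.
F > S: both effects reinforce here, so F is clearly the higher of the two.
Cl > F: this pair runs against the simple trend — see the exception note.
Note the exception: K has a higher electron affinity than Ca, contrary to the simple trend — adding an electron to Ca (ns²) has to open a new, higher-energy np subshell, which is unfavourable.
Note the exception: Cl has a higher electron affinity than F, contrary to the simple trend — F's small 2p subshell makes the incoming electron feel strong e⁻–e⁻ repulsion, so Cl actually releases more energy on gaining an electron.
Tabulated electron affinity (kJ/mol): F 328, S 200, Cl 349, K 48, Ca 2.
So from highest to lowest: Cl > F > S > K > Ca.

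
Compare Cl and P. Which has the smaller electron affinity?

P

EA tends to increase across a period and decrease down a group, though the pattern is less regular than for IE or radius.
All lie in period 3, so electron affinity increases left to right.
So P has the smaller electron affinity (P < Cl).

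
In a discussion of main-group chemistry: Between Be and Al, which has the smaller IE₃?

Al

Consider each +2 ion: Be²⁺ is the bare [He] core; Al²⁺ still has 1 valence electron.
Pulling an electron out of a noble-gas core costs far more than removing a remaining valence electron, so Be sits at the high end of IE_3.
Approximate IE_3 values (kJ/mol): Be 14849, Al 2745.
Overall IE_3 order: Al < Be.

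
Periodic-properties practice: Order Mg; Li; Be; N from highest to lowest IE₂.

Li, N, Be, Mg

The second ionization energy removes an electron from the +1 ion. For each element: Mg⁺ still has 1 valence electron; Li⁺ is the bare [He] core; Be⁺ still has 1 valence electron; N⁺ still has 4 valence electrons.
Breaking into a closed-shell core is much more expensive than removing a leftover valence electron — Li has the largest IE_2 here.
Valence configurations: Mg⁺ [Ne]3s¹, Be⁺ [He]2s¹, N⁺ [He]2s²2p².
Tabulated IE_2 (kJ/mol): Mg 1451, Li 7298, Be 1757, N 2856.
Putting it together, IE_2: Mg < Be < N < Li.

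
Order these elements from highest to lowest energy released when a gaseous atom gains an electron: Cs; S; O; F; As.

O is in period 2, group 16; F is in period 2, group 17; S is in period 3, group 16; As is in period 4, group 15; Cs is in period 6, group 1.
Adding an electron releases more energy for atoms nearer the top right (short of the noble gases).
Here both period and group differ, so the two effects have to be weighed against each other.
As > Cs: both effects reinforce here, so As is clearly the higher of the two.
O > As: both effects reinforce here, so O is clearly the higher of the two.
S > O: this pair runs against the simple trend — see the exception note.
F > S: both effects reinforce here, so F is clearly the higher of the two.
Note the exception: S has a higher electron affinity than O, contrary to the simple trend — the compact 2p subshell of O repels the added electron more than S's larger 3p does.
Tabulated electron affinity (kJ/mol): O 141, F 328, S 200, As 78, Cs 46.
So from highest to lowest: F > S > O > As > Cs.

F, S, O, As, Cs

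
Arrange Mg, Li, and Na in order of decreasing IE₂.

Li > Na > Mg

IE_2 is the cost of taking one more electron from the +1 cation: Mg⁺ still has 1 valence electron; Li⁺ is the bare [He] core; Na⁺ is the bare [Ne] core.
Pulling an electron out of a noble-gas core costs far more than removing a remaining valence electron, so Na and Li sit at the high end of IE_2.
The numbers (kJ/mol): Mg 1451, Li 7298, Na 4562.
So the second ionization energies run Mg < Na < Li.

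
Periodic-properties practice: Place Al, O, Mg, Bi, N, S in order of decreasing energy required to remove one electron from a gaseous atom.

Across a period the outer electron is held more tightly (higher IE₁); down a group it sits in a higher shell, more shielded, and comes off more easily.
Here both period and group differ, so the two effects have to be weighed against each other.
Bi > Al: period and group pull opposite ways; the across-period shift dominates (703 vs 578 kJ/mol).
Mg > Bi: the two effects oppose for this pair; the down-group effect wins (738 vs 703 kJ/mol).
S > Mg: S lies to the right of Mg in period 3, so the across-period effect alone puts S higher.
O > S: O sits above S in group 16, so the down-group effect alone puts O higher.
N > O: this pair runs against the simple trend — see the exception note.
Note the exception: N has a higher first ionization energy than O, contrary to the simple trend — pairing an electron in O's 2p⁴ costs repulsion energy, so O ionizes more easily than half-filled N (2p³).
Note the exception: Mg has a higher first ionization energy than Al, contrary to the simple trend — Al's single 3p electron is easier to remove than one from Mg's filled 3s².
For reference (kJ/mol): N 1402, O 1314, Mg 738, Al 578, S 1000, Bi 703.
So from highest to lowest: N > O > S > Mg > Bi > Al.

N, O, S, Mg, Bi, Al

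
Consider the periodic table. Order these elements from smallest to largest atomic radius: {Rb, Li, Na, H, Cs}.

H < Li < Na < Rb < Cs

Moving right in a period, electrons are added to the same shell under a stronger nuclear pull, so atoms get smaller; moving down, a new shell is opened and atoms get larger.
All are in group 1, so atomic radius increases down the group.
So from smallest to largest: H < Li < Na < Rb < Cs.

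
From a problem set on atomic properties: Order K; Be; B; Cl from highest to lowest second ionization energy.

K, B, Cl, Be

IE_2 is the cost of taking one more electron from the +1 cation: K⁺ is the bare [Ar] core; Be⁺ still has 1 valence electron; B⁺ still has 2 valence electrons; Cl⁺ still has 6 valence electrons.
Breaking into a closed-shell core is much more expensive than removing a leftover valence electron — K has the largest IE_2 here.
Valence configurations: Be⁺ [He]2s¹, B⁺ [He]2s², Cl⁺ [Ne]3s²3p⁴.
The numbers (kJ/mol): K 3052, Be 1757, B 2427, Cl 2298.
Overall IE_2 order: Be < Cl < B < K.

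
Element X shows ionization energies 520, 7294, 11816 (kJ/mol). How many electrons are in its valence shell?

1

Look for the largest jump between consecutive ionization energies: IE2/IE1 ≈ 14.0, far larger than any earlier ratio.
That jump marks the point where a core electron is being removed. So the atom has 1 valence electron.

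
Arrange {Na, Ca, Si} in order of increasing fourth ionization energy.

Consider each +3 ion: Na³⁺ is already 2 electrons into the core; Ca³⁺ is already 1 electron into the core; Si³⁺ still has 1 valence electron.
Breaking into a closed-shell core is much more expensive than removing a leftover valence electron — Ca and Na have the largest IE_4 here.
The numbers (kJ/mol): Na 9543, Ca 6491, Si 4356.
Overall IE_4 order: Si < Ca < Na.

Si < Ca < Na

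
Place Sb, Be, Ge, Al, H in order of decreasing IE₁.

Removing the outermost electron gets harder across a period and easier down a group.
A diagonal step moves right (one effect) and down (the opposite effect) at once.
Ge > Al: the two effects oppose for this pair; the across-period effect wins (762 vs 578 kJ/mol).
Sb > Ge: the two effects oppose for this pair; the across-period effect wins (831 vs 762 kJ/mol).
Be > Sb: period and group pull opposite ways; the down-group shift dominates (900 vs 831 kJ/mol).
H > Be: the two effects oppose for this pair; the down-group effect wins (1312 vs 900 kJ/mol).
Approximate values (kJ/mol): H 1312, Be 900, Al 578, Ge 762, Sb 831.
So from highest to lowest: H > Be > Sb > Ge > Al.

H > Be > Sb > Ge > Al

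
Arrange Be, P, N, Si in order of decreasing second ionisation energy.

After 1 electron has been removed, what remains? Be⁺ still has 1 valence electron; P⁺ still has 4 valence electrons; N⁺ still has 4 valence electrons; Si⁺ still has 3 valence electrons.
All are still removing valence electrons, so compare the +1 ions as you would atoms: IE_2 generally rises across a period (higher Z_eff) and falls down a group (larger shell), subject to the usual subshell exceptions.
Valence configurations: Be⁺ [He]2s¹, P⁺ [Ne]3s²3p², N⁺ [He]2s²2p², Si⁺ [Ne]3s²3p¹.
Tabulated IE_2 (kJ/mol): Be 1757, P 1907, N 2856, Si 1577.
Overall IE_2 order: Si < Be < P < N.

N > P > Be > Si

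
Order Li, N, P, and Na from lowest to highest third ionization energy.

P < N < Na < Li

After 2 electrons have been removed, what remains? Li²⁺ is already 1 electron into the core; N²⁺ still has 3 valence electrons; P²⁺ still has 3 valence electrons; Na²⁺ is already 1 electron into the core.
Breaking into a closed-shell core is much more expensive than removing a leftover valence electron — Na and Li have the largest IE_3 here.
Valence configurations: N²⁺ [He]2s²2p¹, P²⁺ [Ne]3s²3p¹.
Approximate IE_3 values (kJ/mol): Li 11815, N 4578, P 2914, Na 6910.
Overall IE_3 order: P < N < Na < Li.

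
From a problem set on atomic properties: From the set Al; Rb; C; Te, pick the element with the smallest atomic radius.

C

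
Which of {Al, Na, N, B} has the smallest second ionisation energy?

Al

The second ionization energy removes an electron from the +1 ion. For each element: Al⁺ still has 2 valence electrons; Na⁺ is the bare [Ne] core; N⁺ still has 4 valence electrons; B⁺ still has 2 valence electrons.
Core electrons are held far more tightly than valence electrons, so Na tops the IE_2 order.
Valence configurations: Al⁺ [Ne]3s², N⁺ [He]2s²2p², B⁺ [He]2s².
Approximate IE_2 values (kJ/mol): Al 1817, Na 4562, N 2856, B 2427.
So the second ionization energies run Al < B < N < Na.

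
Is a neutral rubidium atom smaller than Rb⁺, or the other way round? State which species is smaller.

Rb⁺

Forming Rb⁺ removes 1 electron from Rb. Fewer electrons for the same nuclear charge means less shielding and a higher Z_eff on the remaining electrons, and for main-group metals the entire outer shell is lost.
A cation is smaller than its parent atom: Rb⁺ < Rb.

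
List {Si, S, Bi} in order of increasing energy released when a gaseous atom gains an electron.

Adding an electron releases more energy for atoms nearer the top right (short of the noble gases).
Neither a single period nor a single group — weigh both effects.
Si > Bi: period and group pull opposite ways; the down-group shift dominates (134 vs 91 kJ/mol).
S > Si: S lies to the right of Si in period 3, so the across-period effect alone puts S higher.
For reference (kJ/mol): Si 134, S 200, Bi 91.
So from lowest to highest: Bi < Si < S.

Bi < Si < S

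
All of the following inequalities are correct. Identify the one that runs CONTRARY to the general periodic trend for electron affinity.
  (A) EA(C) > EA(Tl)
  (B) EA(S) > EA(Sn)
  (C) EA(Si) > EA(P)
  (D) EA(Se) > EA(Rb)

(C)

The general trend: electron affinity increases across a period and decreases down a group.
(A) C (period 2, group 14) vs Tl (period 6, group 13): the stated order agrees with the simple trend.
(B) S (period 3, group 16) vs Sn (period 5, group 14): the stated order agrees with the simple trend.
(C) Si (period 3, group 14) vs P (period 3, group 15): the stated order contradicts the simple trend.
(D) Se (period 4, group 16) vs Rb (period 5, group 1): the stated order agrees with the simple trend.
The exception is (C): adding an electron to P's half-filled 3p³ is unfavourable, so Si (3p²) has the more exothermic EA.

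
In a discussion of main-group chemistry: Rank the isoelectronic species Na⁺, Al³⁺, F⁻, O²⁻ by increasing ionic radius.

Al³⁺ < Na⁺ < F⁻ < O²⁻

All of these have 10 electrons, so size is governed by nuclear charge alone: the more protons, the stronger the pull on the same electron cloud, and the smaller the ion.
Nuclear charges: Al³⁺ (Z=13), Na⁺ (Z=11), F⁻ (Z=9), O²⁻ (Z=8).
Smallest to largest: Al³⁺ < Na⁺ < F⁻ < O²⁻.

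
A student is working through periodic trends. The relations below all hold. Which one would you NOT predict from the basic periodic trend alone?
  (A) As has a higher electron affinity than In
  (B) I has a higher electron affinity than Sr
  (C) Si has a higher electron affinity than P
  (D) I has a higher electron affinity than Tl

(C)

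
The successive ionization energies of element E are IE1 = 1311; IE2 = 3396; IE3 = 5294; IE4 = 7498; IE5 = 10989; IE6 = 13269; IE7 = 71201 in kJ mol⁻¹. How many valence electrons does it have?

Look for the largest jump between consecutive ionization energies: IE7/IE6 ≈ 5.4, far larger than any earlier ratio.
That jump marks the point where a core electron is being removed. So the atom has 6 valence electrons.

6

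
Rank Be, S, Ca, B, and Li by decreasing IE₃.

Consider each +2 ion: Be²⁺ is the bare [He] core; S²⁺ still has 4 valence electrons; Ca²⁺ is the bare [Ar] core; B²⁺ still has 1 valence electron; Li²⁺ is already 1 electron into the core.
Core electrons are held far more tightly than valence electrons, so Ca, Li and Be top the IE_3 order.
Valence configurations: S²⁺ [Ne]3s²3p², B²⁺ [He]2s¹.
Approximate IE_3 values (kJ/mol): Be 14849, S 3357, Ca 4912, B 3660, Li 11815.
Putting it together, IE_3: S < B < Ca < Li < Be.

Be > Li > Ca > B > S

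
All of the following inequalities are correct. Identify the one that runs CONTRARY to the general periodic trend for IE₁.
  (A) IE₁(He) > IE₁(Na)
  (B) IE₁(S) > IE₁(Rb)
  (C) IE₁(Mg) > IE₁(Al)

(C)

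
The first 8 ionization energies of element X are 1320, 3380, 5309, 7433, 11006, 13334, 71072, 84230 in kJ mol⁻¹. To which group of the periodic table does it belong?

Group 16

Look for the largest jump between consecutive ionization energies: IE7/IE6 ≈ 5.3, far larger than any earlier ratio.
That jump marks the point where a core electron is being removed. So the atom has 6 valence electrons.
A main-group element with 6 valence electrons is in group 16.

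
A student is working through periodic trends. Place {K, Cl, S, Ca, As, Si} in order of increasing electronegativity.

Si is in period 3, group 14; S is in period 3, group 16; Cl is in period 3, group 17; K is in period 4, group 1; Ca is in period 4, group 2; As is in period 4, group 15.
Smaller atoms with higher effective nuclear charge are more electronegative.
Here both period and group differ, so the two effects have to be weighed against each other.
Ca > K: both are in period 4; the period trend gives Ca the larger value.
Si > Ca: both effects reinforce here, so Si is clearly the higher of the two.
As > Si: the two effects oppose for this pair; the across-period effect wins (2.18 vs 1.90).
S > As: both effects reinforce here, so S is clearly the higher of the two.
Cl > S: both are in period 3; the period trend gives Cl the larger value.
Tabulated electronegativity (Pauling): Si 1.90, S 2.58, Cl 3.16, K 0.82, Ca 1.00, As 2.18.
So from lowest to highest: K < Ca < Si < As < S < Cl.

K < Ca < Si < As < S < Cl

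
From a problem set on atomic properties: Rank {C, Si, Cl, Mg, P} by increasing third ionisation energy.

IE_3 is the cost of taking one more electron from the +2 cation: C²⁺ still has 2 valence electrons; Si²⁺ still has 2 valence electrons; Cl²⁺ still has 5 valence electrons; Mg²⁺ is the bare [Ne] core; P²⁺ still has 3 valence electrons.
Pulling an electron out of a noble-gas core costs far more than removing a remaining valence electron, so Mg sits at the high end of IE_3.
Valence configurations: C²⁺ [He]2s², Si²⁺ [Ne]3s², Cl²⁺ [Ne]3s²3p³, P²⁺ [Ne]3s²3p¹.
P²⁺ loses a lone 3p electron whereas Si²⁺ must break into a filled 3s² pair, so IE_3(Si) > IE_3(P) even though P has the higher nuclear charge.
Tabulated IE_3 (kJ/mol): C 4620, Si 3232, Cl 3822, Mg 7733, P 2914.
Hence IE_3: P < Si < Cl < C < Mg.

P < Si < Cl < C < Mg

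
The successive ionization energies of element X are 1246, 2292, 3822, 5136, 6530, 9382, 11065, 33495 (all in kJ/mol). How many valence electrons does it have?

7

Look for the largest jump between consecutive ionization energies: IE8/IE7 ≈ 3.0, far larger than any earlier ratio.
That jump marks the point where a core electron is being removed. So the atom has 7 valence electrons.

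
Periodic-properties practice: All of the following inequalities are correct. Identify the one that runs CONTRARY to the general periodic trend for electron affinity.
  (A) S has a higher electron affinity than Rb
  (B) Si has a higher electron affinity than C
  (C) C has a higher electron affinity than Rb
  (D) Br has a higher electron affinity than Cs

The general trend: electron affinity increases across a period and decreases down a group.
(A) S (period 3, group 16) vs Rb (period 5, group 1): the stated order agrees with the simple trend.
(B) Si (period 3, group 14) vs C (period 2, group 14): the stated order contradicts the simple trend.
(C) C (period 2, group 14) vs Rb (period 5, group 1): the stated order agrees with the simple trend.
(D) Br (period 4, group 17) vs Cs (period 6, group 1): the stated order agrees with the simple trend.
The exception is (B): Si's larger, more diffuse 3p orbitals accept an added electron slightly more readily than C's compact 2p.

(B)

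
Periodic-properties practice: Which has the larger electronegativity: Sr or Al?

Al is in period 3, group 13; Sr is in period 5, group 2.
EN rises left→right (higher Z_eff, smaller atoms) and falls top→bottom (larger, more shielded atoms).
Here both period and group differ, so the two effects have to be weighed against each other.
Al > Sr: both effects reinforce here, so Al is clearly the higher of the two.
Tabulated electronegativity (Pauling): Al 1.61, Sr 0.95.
So Al has the larger electronegativity (Al > Sr).

Al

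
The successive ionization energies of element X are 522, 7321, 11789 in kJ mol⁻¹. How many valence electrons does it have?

Look for the largest jump between consecutive ionization energies: IE2/IE1 ≈ 14.0, far larger than any earlier ratio.
That jump marks the point where a core electron is being removed. So the atom has 1 valence electron.

1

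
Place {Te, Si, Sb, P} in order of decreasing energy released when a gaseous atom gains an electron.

Atoms with high Z_eff and room in the valence shell (especially the halogens) have the most exothermic electron affinities.
Neither a single period nor a single group — weigh both effects.
Sb > P: this pair runs against the simple trend — see the exception note.
Si > Sb: period and group pull opposite ways; the down-group shift dominates (134 vs 103 kJ/mol).
Te > Si: the two effects oppose for this pair; the across-period effect wins (190 vs 134 kJ/mol).
Note the exception: Sb has a higher electron affinity than P, contrary to the simple trend — both are half-filled np³, but the pairing/repulsion penalty for the added electron shrinks as the p orbitals become larger and more diffuse down the group, and for Sb that outweighs the weaker nuclear attraction.
Note the exception: Si has a higher electron affinity than P, contrary to the simple trend — adding an electron to P's half-filled 3p³ is unfavourable, so Si (3p²) has the more exothermic EA.
Tabulated electron affinity (kJ/mol): Si 134, P 72, Sb 103, Te 190.
So from highest to lowest: Te > Si > Sb > P.

Te > Si > Sb > P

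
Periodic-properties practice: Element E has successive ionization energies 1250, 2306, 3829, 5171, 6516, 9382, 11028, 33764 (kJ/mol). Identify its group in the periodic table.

Group 17

Look for the largest jump between consecutive ionization energies: IE8/IE7 ≈ 3.1, far larger than any earlier ratio.
That jump marks the point where a core electron is being removed. So the atom has 7 valence electrons.
A main-group element with 7 valence electrons is in group 17.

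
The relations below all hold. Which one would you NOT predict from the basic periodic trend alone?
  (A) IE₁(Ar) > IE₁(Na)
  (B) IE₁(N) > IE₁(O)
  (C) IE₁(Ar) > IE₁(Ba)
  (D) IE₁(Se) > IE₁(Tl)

(B)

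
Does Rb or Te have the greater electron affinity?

Te

Rb is in period 5, group 1; Te is in period 5, group 16.
Electron affinity generally becomes more exothermic across a period toward the halogens and less exothermic down a group.
All lie in period 5, so electron affinity increases left to right.
So Te has the greater electron affinity (Te > Rb).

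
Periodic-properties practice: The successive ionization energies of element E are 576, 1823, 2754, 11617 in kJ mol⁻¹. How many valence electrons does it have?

Look for the largest jump between consecutive ionization energies: IE4/IE3 ≈ 4.2, far larger than any earlier ratio.
That jump marks the point where a core electron is being removed. So the atom has 3 valence electrons.

3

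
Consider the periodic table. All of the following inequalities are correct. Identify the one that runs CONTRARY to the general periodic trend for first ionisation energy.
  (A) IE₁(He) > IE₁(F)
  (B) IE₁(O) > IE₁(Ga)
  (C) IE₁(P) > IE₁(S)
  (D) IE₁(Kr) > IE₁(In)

The general trend: first ionisation energy increases across a period and decreases down a group.
(A) He (period 1, group 18) vs F (period 2, group 17): the stated order agrees with the simple trend.
(B) O (period 2, group 16) vs Ga (period 4, group 13): the stated order agrees with the simple trend.
(C) P (period 3, group 15) vs S (period 3, group 16): the stated order contradicts the simple trend.
(D) Kr (period 4, group 18) vs In (period 5, group 13): the stated order agrees with the simple trend.
The exception is (C): S (3p⁴) ionizes more easily than half-filled P (3p³) because the paired 3p electron in S is pushed out by e⁻–e⁻ repulsion.

(C)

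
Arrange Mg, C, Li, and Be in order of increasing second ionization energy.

Consider each +1 ion: Mg⁺ still has 1 valence electron; C⁺ still has 3 valence electrons; Li⁺ is the bare [He] core; Be⁺ still has 1 valence electron.
Breaking into a closed-shell core is much more expensive than removing a leftover valence electron — Li has the largest IE_2 here.
Valence configurations: Mg⁺ [Ne]3s¹, C⁺ [He]2s²2p¹, Be⁺ [He]2s¹.
The numbers (kJ/mol): Mg 1451, C 2353, Li 7298, Be 1757.
So the second ionization energies run Mg < Be < C < Li.

Mg < Be < C < Li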